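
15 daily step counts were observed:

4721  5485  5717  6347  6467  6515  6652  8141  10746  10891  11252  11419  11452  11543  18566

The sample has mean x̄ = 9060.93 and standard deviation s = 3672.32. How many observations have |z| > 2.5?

1

Cutoffs: x̄ ± 2.5s = [-119.87, 18241.73].
Outside the cutoffs: 18566.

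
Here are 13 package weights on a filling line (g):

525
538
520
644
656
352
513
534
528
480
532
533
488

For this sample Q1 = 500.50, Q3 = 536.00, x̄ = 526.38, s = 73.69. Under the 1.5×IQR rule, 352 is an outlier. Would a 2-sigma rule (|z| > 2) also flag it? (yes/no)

z = (352 − 526.38) / 73.69 = -2.37.
|z| = 2.37 > 2.

yes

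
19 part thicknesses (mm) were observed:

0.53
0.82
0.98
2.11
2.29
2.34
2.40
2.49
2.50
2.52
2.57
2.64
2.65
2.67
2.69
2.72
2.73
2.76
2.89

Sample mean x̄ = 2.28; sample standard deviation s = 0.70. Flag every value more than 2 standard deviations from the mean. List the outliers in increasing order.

Cutoffs at x̄ ± 2s: 2.28 ± 2·0.70 = [0.88, 3.68].
0.53: z = -2.50, |z| > 2 → outlier.
0.82: z = -2.09, |z| > 2 → outlier.
Every other value lies within [0.88, 3.68].

0.53, 0.82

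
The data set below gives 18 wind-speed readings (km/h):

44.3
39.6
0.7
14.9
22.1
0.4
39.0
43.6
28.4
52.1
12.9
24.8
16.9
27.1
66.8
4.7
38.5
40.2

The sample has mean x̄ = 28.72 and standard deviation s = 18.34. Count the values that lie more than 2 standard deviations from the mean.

Cutoffs: x̄ ± 2s = [-7.96, 65.40].
Outside the cutoffs: 66.8.

1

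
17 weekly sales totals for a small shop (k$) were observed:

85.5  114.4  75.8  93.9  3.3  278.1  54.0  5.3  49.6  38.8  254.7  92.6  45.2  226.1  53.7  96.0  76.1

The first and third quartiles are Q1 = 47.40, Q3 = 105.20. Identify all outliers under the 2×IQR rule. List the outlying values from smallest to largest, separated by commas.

226.1, 254.7, 278.1

IQR = Q3 − Q1 = 105.20 − 47.40 = 57.80.
Lower fence = Q1 − 2·IQR = 47.40 − 115.60 = -68.20.
Upper fence = Q3 + 2·IQR = 105.20 + 115.60 = 220.80.
226.1 > 220.80 → outlier.
254.7 > 220.80 → outlier.
278.1 > 220.80 → outlier.
All remaining values lie within [-68.20, 220.80].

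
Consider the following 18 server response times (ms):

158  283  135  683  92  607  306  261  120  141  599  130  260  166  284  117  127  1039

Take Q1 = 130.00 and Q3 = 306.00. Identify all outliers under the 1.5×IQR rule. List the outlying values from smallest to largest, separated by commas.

IQR = Q3 − Q1 = 306.00 − 130.00 = 176.00.
Lower fence = Q1 − 1.5·IQR = 130.00 − 264.00 = -134.00.
Upper fence = Q3 + 1.5·IQR = 306.00 + 264.00 = 570.00.
599 > 570.00 → outlier.
607 > 570.00 → outlier.
683 > 570.00 → outlier.
1039 > 570.00 → outlier.
All remaining values lie within [-134.00, 570.00].

599, 607, 683, 1039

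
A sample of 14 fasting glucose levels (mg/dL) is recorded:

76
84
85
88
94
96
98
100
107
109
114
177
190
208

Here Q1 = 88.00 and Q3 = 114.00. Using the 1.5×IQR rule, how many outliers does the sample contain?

IQR = 26.00; fences at 88.00 − 39.00 = 49.00 and 114.00 + 39.00 = 153.00.
Outside the cutoffs: 177, 190, 208.

3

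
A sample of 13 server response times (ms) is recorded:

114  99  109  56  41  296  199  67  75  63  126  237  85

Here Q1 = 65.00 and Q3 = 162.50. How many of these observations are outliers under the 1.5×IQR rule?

0

IQR = 97.50; fences at 65.00 − 146.25 = -81.25 and 162.50 + 146.25 = 308.75.
Every value lies within the cutoffs.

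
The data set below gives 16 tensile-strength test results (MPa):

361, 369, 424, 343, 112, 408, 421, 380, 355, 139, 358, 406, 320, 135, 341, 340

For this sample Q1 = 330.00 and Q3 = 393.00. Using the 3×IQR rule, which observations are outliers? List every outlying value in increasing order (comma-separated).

IQR = Q3 − Q1 = 393.00 − 330.00 = 63.00.
Lower fence = Q1 − 3·IQR = 330.00 − 189.00 = 141.00.
Upper fence = Q3 + 3·IQR = 393.00 + 189.00 = 582.00.
112 < 141.00 → outlier.
135 < 141.00 → outlier.
139 < 141.00 → outlier.
All remaining values lie within [141.00, 582.00].

112, 135, 139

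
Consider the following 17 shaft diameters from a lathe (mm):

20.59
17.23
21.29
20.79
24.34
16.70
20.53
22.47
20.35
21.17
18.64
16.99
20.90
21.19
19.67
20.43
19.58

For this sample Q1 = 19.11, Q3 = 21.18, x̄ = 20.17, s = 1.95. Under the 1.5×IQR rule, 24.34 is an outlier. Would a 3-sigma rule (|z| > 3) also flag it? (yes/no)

z = (24.34 − 20.17) / 1.95 = 2.14.
|z| = 2.14 ≤ 3.

no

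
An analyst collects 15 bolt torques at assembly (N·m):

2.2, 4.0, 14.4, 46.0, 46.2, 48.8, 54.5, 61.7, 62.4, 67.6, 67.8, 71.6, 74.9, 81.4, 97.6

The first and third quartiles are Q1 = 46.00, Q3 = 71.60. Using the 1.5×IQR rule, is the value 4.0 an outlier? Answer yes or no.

IQR = Q3 − Q1 = 71.60 − 46.00 = 25.60.
Lower fence = Q1 − 1.5·IQR = 46.00 − 38.40 = 7.60.
Upper fence = Q3 + 1.5·IQR = 71.60 + 38.40 = 110.00.
4.0 lies below the lower fence.

yes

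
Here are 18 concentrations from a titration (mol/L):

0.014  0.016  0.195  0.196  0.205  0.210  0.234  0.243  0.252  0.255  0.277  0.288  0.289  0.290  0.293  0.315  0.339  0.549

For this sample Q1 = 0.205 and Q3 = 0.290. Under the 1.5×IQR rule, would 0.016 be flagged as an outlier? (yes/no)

yes

IQR = Q3 − Q1 = 0.290 − 0.205 = 0.085.
Lower fence = Q1 − 1.5·IQR = 0.205 − 0.1275 = 0.0775.
Upper fence = Q3 + 1.5·IQR = 0.290 + 0.1275 = 0.4175.
0.016 lies below the lower fence.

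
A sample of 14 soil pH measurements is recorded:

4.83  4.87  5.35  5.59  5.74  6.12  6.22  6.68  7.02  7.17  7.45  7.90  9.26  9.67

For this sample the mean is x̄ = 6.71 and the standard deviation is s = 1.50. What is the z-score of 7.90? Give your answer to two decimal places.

z = (7.90 − 6.71) / 1.50 = 0.79.

0.79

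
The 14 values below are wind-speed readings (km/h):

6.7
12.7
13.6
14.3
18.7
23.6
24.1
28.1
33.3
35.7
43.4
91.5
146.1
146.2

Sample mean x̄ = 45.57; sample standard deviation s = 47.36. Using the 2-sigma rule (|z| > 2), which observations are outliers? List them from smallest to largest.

Cutoffs at x̄ ± 2s: 45.57 ± 2·47.36 = [-49.15, 140.29].
146.1: z = 2.12, |z| > 2 → outlier.
146.2: z = 2.12, |z| > 2 → outlier.
Every other value lies within [-49.15, 140.29].

146.1, 146.2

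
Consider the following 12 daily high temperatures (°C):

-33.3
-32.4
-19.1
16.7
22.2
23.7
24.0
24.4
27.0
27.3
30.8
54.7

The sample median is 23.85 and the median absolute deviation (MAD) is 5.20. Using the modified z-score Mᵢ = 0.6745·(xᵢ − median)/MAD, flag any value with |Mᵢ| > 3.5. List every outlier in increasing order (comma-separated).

|Mᵢ| > 3.5 ⇔ |xᵢ − 23.85| > 3.5·5.20/0.6745 = 26.98.
So outliers lie outside [-3.13, 50.83].
-33.3: M = -7.41 → outlier.
-32.4: M = -7.30 → outlier.
-19.1: M = -5.57 → outlier.
54.7: M = 4.00 → outlier.

-33.3, -32.4, -19.1, 54.7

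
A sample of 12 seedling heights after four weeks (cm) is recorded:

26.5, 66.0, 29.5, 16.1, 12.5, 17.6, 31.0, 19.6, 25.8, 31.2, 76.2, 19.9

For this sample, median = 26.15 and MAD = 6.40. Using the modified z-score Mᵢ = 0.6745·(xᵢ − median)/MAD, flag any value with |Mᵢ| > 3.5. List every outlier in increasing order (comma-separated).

|Mᵢ| > 3.5 ⇔ |xᵢ − 26.15| > 3.5·6.40/0.6745 = 33.21.
So outliers lie outside [-7.06, 59.36].
66.0: M = 4.20 → outlier.
76.2: M = 5.27 → outlier.

66.0, 76.2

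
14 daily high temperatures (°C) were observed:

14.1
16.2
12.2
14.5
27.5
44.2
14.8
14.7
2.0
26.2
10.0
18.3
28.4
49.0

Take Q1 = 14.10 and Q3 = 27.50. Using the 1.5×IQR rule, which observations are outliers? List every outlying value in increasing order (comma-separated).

IQR = Q3 − Q1 = 27.50 − 14.10 = 13.40.
Lower fence = Q1 − 1.5·IQR = 14.10 − 20.10 = -6.00.
Upper fence = Q3 + 1.5·IQR = 27.50 + 20.10 = 47.60.
49.0 > 47.60 → outlier.
All remaining values lie within [-6.00, 47.60].

49.0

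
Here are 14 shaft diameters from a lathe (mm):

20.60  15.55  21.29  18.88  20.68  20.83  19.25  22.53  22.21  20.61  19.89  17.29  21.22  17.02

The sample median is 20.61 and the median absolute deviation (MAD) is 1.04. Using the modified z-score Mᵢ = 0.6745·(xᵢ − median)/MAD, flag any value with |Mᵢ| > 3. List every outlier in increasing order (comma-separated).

|Mᵢ| > 3 ⇔ |xᵢ − 20.61| > 3·1.04/0.6745 = 4.63.
So outliers lie outside [15.98, 25.24].
15.55: M = -3.28 → outlier.

15.55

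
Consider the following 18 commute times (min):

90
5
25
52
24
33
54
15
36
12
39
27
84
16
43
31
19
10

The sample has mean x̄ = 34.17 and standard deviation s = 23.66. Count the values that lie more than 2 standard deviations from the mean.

2

Cutoffs: x̄ ± 2s = [-13.15, 81.49].
Outside the cutoffs: 84, 90.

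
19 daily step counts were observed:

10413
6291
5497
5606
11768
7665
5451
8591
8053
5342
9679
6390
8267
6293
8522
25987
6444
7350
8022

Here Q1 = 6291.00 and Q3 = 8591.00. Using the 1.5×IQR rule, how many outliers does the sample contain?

IQR = 2300.00; fences at 6291.00 − 3450.00 = 2841.00 and 8591.00 + 3450.00 = 12041.00.
Outside the cutoffs: 25987.

1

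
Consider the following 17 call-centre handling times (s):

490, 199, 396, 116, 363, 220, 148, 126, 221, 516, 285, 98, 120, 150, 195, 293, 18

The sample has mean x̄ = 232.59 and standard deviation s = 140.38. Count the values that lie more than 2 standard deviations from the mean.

1

Cutoffs: x̄ ± 2s = [-48.17, 513.35].
Outside the cutoffs: 516.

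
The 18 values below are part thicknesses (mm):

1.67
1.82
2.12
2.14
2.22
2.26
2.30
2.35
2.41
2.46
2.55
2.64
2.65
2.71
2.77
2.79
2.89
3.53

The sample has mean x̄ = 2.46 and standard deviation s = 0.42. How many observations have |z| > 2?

1

Cutoffs: x̄ ± 2s = [1.62, 3.30].
Outside the cutoffs: 3.53.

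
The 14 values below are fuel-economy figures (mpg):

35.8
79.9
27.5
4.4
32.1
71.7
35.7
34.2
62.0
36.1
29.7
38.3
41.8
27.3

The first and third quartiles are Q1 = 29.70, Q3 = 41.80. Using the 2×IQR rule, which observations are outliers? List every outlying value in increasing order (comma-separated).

IQR = Q3 − Q1 = 41.80 − 29.70 = 12.10.
Lower fence = Q1 − 2·IQR = 29.70 − 24.20 = 5.50.
Upper fence = Q3 + 2·IQR = 41.80 + 24.20 = 66.00.
4.4 < 5.50 → outlier.
71.7 > 66.00 → outlier.
79.9 > 66.00 → outlier.
All remaining values lie within [5.50, 66.00].

4.4, 71.7, 79.9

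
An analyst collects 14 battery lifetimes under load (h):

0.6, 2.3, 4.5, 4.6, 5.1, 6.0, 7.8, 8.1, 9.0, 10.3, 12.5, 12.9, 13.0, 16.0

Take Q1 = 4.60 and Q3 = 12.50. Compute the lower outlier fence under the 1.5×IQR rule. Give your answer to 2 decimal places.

-7.25

IQR = Q3 − Q1 = 12.50 − 4.60 = 7.90.
Lower fence = Q1 − 1.5·IQR = 4.60 − 11.85 = -7.25.
Upper fence = Q3 + 1.5·IQR = 12.50 + 11.85 = 24.35.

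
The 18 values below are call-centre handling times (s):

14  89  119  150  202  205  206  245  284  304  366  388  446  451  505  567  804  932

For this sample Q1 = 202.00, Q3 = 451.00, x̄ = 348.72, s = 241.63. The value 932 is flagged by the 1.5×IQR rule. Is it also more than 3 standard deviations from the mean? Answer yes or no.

z = (932 − 348.72) / 241.63 = 2.41.
|z| = 2.41 ≤ 3.

no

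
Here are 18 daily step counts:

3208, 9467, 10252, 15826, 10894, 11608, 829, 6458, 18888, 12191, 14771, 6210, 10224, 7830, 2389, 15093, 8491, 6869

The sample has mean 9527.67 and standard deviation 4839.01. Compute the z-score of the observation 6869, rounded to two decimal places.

z = (6869 − 9527.67) / 4839.01 = -0.55.

-0.55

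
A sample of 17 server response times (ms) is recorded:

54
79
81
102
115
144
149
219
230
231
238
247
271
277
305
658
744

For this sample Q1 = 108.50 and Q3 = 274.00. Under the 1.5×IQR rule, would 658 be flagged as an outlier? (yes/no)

yes

IQR = Q3 − Q1 = 274.00 − 108.50 = 165.50.
Lower fence = Q1 − 1.5·IQR = 108.50 − 248.25 = -139.75.
Upper fence = Q3 + 1.5·IQR = 274.00 + 248.25 = 522.25.
658 lies above the upper fence.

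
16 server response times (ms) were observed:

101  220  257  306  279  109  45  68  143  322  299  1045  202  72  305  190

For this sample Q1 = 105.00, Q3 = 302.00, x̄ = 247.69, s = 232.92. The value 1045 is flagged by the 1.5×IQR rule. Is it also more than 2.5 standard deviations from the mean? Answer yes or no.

z = (1045 − 247.69) / 232.92 = 3.42.
|z| = 3.42 > 2.5.

yes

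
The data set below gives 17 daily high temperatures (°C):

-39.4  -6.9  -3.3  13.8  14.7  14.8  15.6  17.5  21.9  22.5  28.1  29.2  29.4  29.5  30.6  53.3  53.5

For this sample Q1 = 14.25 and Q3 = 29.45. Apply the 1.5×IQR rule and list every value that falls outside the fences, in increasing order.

-39.4, 53.3, 53.5

IQR = Q3 − Q1 = 29.45 − 14.25 = 15.20.
Lower fence = Q1 − 1.5·IQR = 14.25 − 22.80 = -8.55.
Upper fence = Q3 + 1.5·IQR = 29.45 + 22.80 = 52.25.
-39.4 < -8.55 → outlier.
53.3 > 52.25 → outlier.
53.5 > 52.25 → outlier.
All remaining values lie within [-8.55, 52.25].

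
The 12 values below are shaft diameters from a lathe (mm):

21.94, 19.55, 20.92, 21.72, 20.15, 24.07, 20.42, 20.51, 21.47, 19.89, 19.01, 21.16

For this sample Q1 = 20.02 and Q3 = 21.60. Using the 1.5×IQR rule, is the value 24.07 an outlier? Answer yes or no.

yes

IQR = Q3 − Q1 = 21.60 − 20.02 = 1.58.
Lower fence = Q1 − 1.5·IQR = 20.02 − 2.37 = 17.65.
Upper fence = Q3 + 1.5·IQR = 21.60 + 2.37 = 23.97.
24.07 lies above the upper fence.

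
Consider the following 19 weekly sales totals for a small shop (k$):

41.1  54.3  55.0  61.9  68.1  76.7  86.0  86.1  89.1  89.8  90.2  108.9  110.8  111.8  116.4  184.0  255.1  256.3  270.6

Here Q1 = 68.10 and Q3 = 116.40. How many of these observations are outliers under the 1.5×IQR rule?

3

IQR = 48.30; fences at 68.10 − 72.45 = -4.35 and 116.40 + 72.45 = 188.85.
Outside the cutoffs: 255.1, 256.3, 270.6.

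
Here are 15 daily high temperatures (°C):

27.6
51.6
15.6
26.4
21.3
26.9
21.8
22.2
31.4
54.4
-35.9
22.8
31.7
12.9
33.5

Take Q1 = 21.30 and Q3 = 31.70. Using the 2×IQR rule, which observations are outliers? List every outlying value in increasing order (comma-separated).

-35.9, 54.4

IQR = Q3 − Q1 = 31.70 − 21.30 = 10.40.
Lower fence = Q1 − 2·IQR = 21.30 − 20.80 = 0.50.
Upper fence = Q3 + 2·IQR = 31.70 + 20.80 = 52.50.
-35.9 < 0.50 → outlier.
54.4 > 52.50 → outlier.
All remaining values lie within [0.50, 52.50].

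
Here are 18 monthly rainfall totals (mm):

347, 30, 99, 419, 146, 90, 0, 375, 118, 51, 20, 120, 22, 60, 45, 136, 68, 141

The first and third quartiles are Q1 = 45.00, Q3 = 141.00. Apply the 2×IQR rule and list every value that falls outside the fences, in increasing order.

347, 375, 419

IQR = Q3 − Q1 = 141.00 − 45.00 = 96.00.
Lower fence = Q1 − 2·IQR = 45.00 − 192.00 = -147.00.
Upper fence = Q3 + 2·IQR = 141.00 + 192.00 = 333.00.
347 > 333.00 → outlier.
375 > 333.00 → outlier.
419 > 333.00 → outlier.
All remaining values lie within [-147.00, 333.00].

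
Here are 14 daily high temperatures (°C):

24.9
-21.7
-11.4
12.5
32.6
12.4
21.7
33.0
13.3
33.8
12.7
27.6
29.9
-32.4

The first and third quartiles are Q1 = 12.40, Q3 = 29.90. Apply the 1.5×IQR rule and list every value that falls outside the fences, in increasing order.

-32.4, -21.7

IQR = Q3 − Q1 = 29.90 − 12.40 = 17.50.
Lower fence = Q1 − 1.5·IQR = 12.40 − 26.25 = -13.85.
Upper fence = Q3 + 1.5·IQR = 29.90 + 26.25 = 56.15.
-32.4 < -13.85 → outlier.
-21.7 < -13.85 → outlier.
All remaining values lie within [-13.85, 56.15].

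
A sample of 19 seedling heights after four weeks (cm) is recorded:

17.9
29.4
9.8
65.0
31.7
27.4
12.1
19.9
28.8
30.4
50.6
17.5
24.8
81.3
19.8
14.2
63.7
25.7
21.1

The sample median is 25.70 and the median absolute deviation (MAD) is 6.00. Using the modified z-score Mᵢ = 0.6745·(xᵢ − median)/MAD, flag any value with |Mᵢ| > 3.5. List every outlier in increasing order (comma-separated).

63.7, 65.0, 81.3

|Mᵢ| > 3.5 ⇔ |xᵢ − 25.70| > 3.5·6.00/0.6745 = 31.13.
So outliers lie outside [-5.43, 56.83].
63.7: M = 4.27 → outlier.
65.0: M = 4.42 → outlier.
81.3: M = 6.25 → outlier.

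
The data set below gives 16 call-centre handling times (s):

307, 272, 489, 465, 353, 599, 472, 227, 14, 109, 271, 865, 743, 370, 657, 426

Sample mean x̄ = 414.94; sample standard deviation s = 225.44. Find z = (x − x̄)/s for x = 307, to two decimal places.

-0.48

z = (307 − 414.94) / 225.44 = -0.48.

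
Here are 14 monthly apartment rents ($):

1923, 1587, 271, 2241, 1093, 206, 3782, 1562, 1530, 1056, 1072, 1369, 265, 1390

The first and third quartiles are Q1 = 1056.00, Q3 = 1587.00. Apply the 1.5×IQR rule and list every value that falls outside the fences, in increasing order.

206, 3782

IQR = Q3 − Q1 = 1587.00 − 1056.00 = 531.00.
Lower fence = Q1 − 1.5·IQR = 1056.00 − 796.50 = 259.50.
Upper fence = Q3 + 1.5·IQR = 1587.00 + 796.50 = 2383.50.
206 < 259.50 → outlier.
3782 > 2383.50 → outlier.
All remaining values lie within [259.50, 2383.50].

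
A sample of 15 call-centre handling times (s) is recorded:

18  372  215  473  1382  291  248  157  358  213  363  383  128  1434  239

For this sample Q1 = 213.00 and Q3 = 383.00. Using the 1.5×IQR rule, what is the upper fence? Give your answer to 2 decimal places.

IQR = Q3 − Q1 = 383.00 − 213.00 = 170.00.
Lower fence = Q1 − 1.5·IQR = 213.00 − 255.00 = -42.00.
Upper fence = Q3 + 1.5·IQR = 383.00 + 255.00 = 638.00.

638.00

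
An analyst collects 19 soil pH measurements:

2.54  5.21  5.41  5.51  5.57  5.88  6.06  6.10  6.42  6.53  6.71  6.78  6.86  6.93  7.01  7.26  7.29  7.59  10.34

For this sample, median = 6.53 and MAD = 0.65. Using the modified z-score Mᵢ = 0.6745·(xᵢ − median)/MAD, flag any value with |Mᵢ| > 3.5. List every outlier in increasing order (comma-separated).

2.54, 10.34

|Mᵢ| > 3.5 ⇔ |xᵢ − 6.53| > 3.5·0.65/0.6745 = 3.37.
So outliers lie outside [3.16, 9.90].
2.54: M = -4.14 → outlier.
10.34: M = 3.95 → outlier.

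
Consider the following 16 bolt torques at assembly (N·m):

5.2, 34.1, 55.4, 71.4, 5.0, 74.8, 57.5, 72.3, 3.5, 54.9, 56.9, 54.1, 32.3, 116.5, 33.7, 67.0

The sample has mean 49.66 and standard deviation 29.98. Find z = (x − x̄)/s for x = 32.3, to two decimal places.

z = (32.3 − 49.66) / 29.98 = -0.58.

-0.58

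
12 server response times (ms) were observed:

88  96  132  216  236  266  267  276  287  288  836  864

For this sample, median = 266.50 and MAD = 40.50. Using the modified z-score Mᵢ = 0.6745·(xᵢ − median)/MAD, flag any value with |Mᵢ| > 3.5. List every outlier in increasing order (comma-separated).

836, 864

|Mᵢ| > 3.5 ⇔ |xᵢ − 266.50| > 3.5·40.50/0.6745 = 210.16.
So outliers lie outside [56.34, 476.66].
836: M = 9.48 → outlier.
864: M = 9.95 → outlier.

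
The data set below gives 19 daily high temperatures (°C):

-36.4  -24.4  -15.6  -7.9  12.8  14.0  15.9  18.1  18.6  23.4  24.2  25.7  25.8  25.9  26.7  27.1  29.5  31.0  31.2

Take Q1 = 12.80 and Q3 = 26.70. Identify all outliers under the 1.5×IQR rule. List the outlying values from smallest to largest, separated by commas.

IQR = Q3 − Q1 = 26.70 − 12.80 = 13.90.
Lower fence = Q1 − 1.5·IQR = 12.80 − 20.85 = -8.05.
Upper fence = Q3 + 1.5·IQR = 26.70 + 20.85 = 47.55.
-36.4 < -8.05 → outlier.
-24.4 < -8.05 → outlier.
-15.6 < -8.05 → outlier.
All remaining values lie within [-8.05, 47.55].

-36.4, -24.4, -15.6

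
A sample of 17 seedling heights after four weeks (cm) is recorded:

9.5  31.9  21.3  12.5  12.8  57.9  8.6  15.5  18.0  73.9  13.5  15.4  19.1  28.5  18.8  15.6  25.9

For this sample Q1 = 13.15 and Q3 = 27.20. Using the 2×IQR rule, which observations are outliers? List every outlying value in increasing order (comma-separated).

IQR = Q3 − Q1 = 27.20 − 13.15 = 14.05.
Lower fence = Q1 − 2·IQR = 13.15 − 28.10 = -14.95.
Upper fence = Q3 + 2·IQR = 27.20 + 28.10 = 55.30.
57.9 > 55.30 → outlier.
73.9 > 55.30 → outlier.
All remaining values lie within [-14.95, 55.30].

57.9, 73.9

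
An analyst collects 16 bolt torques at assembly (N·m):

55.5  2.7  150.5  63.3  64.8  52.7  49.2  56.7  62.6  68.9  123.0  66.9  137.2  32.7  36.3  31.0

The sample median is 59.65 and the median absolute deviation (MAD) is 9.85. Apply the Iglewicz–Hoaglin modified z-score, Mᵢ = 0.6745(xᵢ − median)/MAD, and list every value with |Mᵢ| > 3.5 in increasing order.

2.7, 123.0, 137.2, 150.5

|Mᵢ| > 3.5 ⇔ |xᵢ − 59.65| > 3.5·9.85/0.6745 = 51.11.
So outliers lie outside [8.54, 110.76].
2.7: M = -3.90 → outlier.
123.0: M = 4.34 → outlier.
137.2: M = 5.31 → outlier.
150.5: M = 6.22 → outlier.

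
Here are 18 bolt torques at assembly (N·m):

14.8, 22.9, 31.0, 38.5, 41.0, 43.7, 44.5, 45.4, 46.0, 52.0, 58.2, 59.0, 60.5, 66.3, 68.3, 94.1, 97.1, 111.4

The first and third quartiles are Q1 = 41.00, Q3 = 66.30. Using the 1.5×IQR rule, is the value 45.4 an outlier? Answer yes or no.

IQR = Q3 − Q1 = 66.30 − 41.00 = 25.30.
Lower fence = Q1 − 1.5·IQR = 41.00 − 37.95 = 3.05.
Upper fence = Q3 + 1.5·IQR = 66.30 + 37.95 = 104.25.
45.4 lies within [3.05, 104.25].

no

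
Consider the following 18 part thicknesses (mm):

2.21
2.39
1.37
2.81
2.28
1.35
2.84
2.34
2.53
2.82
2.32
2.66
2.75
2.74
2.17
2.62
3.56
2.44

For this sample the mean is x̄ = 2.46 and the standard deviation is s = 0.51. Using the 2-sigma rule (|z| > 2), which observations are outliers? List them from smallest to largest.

Cutoffs at x̄ ± 2s: 2.46 ± 2·0.51 = [1.44, 3.48].
1.35: z = -2.18, |z| > 2 → outlier.
1.37: z = -2.14, |z| > 2 → outlier.
3.56: z = 2.16, |z| > 2 → outlier.
Every other value lies within [1.44, 3.48].

1.35, 1.37, 3.56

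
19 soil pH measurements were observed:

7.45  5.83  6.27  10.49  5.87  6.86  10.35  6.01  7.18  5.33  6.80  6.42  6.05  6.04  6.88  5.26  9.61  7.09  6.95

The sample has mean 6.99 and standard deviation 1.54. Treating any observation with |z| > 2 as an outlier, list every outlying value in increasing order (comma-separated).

10.35, 10.49

Cutoffs at x̄ ± 2s: 6.99 ± 2·1.54 = [3.91, 10.07].
10.35: z = 2.18, |z| > 2 → outlier.
10.49: z = 2.27, |z| > 2 → outlier.
Every other value lies within [3.91, 10.07].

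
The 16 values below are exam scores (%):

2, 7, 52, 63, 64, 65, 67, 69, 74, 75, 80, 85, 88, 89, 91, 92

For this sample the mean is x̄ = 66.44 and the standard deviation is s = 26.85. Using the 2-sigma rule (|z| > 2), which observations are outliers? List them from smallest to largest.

Cutoffs at x̄ ± 2s: 66.44 ± 2·26.85 = [12.74, 120.14].
2: z = -2.40, |z| > 2 → outlier.
7: z = -2.21, |z| > 2 → outlier.
Every other value lies within [12.74, 120.14].

2, 7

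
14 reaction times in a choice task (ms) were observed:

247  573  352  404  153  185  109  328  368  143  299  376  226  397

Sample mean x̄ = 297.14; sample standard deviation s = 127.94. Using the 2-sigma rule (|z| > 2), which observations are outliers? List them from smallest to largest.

Cutoffs at x̄ ± 2s: 297.14 ± 2·127.94 = [41.26, 553.02].
573: z = 2.16, |z| > 2 → outlier.
Every other value lies within [41.26, 553.02].

573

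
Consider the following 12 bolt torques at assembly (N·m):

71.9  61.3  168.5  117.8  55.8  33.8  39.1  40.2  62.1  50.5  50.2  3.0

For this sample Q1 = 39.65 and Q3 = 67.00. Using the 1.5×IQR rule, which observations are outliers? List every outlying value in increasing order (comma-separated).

117.8, 168.5

IQR = Q3 − Q1 = 67.00 − 39.65 = 27.35.
Lower fence = Q1 − 1.5·IQR = 39.65 − 41.025 = -1.375.
Upper fence = Q3 + 1.5·IQR = 67.00 + 41.025 = 108.025.
117.8 > 108.025 → outlier.
168.5 > 108.025 → outlier.
All remaining values lie within [-1.375, 108.025].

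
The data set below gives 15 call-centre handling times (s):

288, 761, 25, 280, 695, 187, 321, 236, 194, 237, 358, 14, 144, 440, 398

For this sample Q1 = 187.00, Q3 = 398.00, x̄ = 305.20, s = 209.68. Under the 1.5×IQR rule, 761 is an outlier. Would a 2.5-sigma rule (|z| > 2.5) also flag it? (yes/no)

no

z = (761 − 305.20) / 209.68 = 2.17.
|z| = 2.17 ≤ 2.5.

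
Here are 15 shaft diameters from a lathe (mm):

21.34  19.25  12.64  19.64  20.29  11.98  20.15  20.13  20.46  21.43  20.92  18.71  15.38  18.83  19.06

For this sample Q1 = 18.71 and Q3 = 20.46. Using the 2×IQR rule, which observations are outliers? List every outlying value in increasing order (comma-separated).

11.98, 12.64

IQR = Q3 − Q1 = 20.46 − 18.71 = 1.75.
Lower fence = Q1 − 2·IQR = 18.71 − 3.50 = 15.21.
Upper fence = Q3 + 2·IQR = 20.46 + 3.50 = 23.96.
11.98 < 15.21 → outlier.
12.64 < 15.21 → outlier.
All remaining values lie within [15.21, 23.96].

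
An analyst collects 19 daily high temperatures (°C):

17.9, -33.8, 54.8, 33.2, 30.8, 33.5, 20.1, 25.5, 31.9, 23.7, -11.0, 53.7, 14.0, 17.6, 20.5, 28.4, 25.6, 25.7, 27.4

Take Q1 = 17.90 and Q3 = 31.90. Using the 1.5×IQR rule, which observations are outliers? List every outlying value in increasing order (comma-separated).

IQR = Q3 − Q1 = 31.90 − 17.90 = 14.00.
Lower fence = Q1 − 1.5·IQR = 17.90 − 21.00 = -3.10.
Upper fence = Q3 + 1.5·IQR = 31.90 + 21.00 = 52.90.
-33.8 < -3.10 → outlier.
-11.0 < -3.10 → outlier.
53.7 > 52.90 → outlier.
54.8 > 52.90 → outlier.
All remaining values lie within [-3.10, 52.90].

-33.8, -11.0, 53.7, 54.8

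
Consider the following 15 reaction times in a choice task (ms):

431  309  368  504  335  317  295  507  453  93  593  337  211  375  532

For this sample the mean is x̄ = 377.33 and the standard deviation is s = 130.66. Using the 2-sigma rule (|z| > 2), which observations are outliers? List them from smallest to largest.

93

Cutoffs at x̄ ± 2s: 377.33 ± 2·130.66 = [116.01, 638.65].
93: z = -2.18, |z| > 2 → outlier.
Every other value lies within [116.01, 638.65].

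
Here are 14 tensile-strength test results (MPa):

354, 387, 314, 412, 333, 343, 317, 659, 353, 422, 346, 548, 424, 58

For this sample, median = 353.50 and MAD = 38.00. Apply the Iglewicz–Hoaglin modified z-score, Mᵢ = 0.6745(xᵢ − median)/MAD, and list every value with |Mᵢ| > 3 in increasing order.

58, 548, 659

|Mᵢ| > 3 ⇔ |xᵢ − 353.50| > 3·38.00/0.6745 = 169.01.
So outliers lie outside [184.49, 522.51].
58: M = -5.25 → outlier.
548: M = 3.45 → outlier.
659: M = 5.42 → outlier.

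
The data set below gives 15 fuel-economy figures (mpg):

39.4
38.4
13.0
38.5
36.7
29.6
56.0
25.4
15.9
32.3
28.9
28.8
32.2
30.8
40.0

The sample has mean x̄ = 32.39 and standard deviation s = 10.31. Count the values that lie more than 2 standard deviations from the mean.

1

Cutoffs: x̄ ± 2s = [11.77, 53.01].
Outside the cutoffs: 56.0.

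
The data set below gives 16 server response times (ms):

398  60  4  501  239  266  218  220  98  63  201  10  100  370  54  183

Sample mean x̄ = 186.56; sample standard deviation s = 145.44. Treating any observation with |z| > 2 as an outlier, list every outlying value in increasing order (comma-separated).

Cutoffs at x̄ ± 2s: 186.56 ± 2·145.44 = [-104.32, 477.44].
501: z = 2.16, |z| > 2 → outlier.
Every other value lies within [-104.32, 477.44].

501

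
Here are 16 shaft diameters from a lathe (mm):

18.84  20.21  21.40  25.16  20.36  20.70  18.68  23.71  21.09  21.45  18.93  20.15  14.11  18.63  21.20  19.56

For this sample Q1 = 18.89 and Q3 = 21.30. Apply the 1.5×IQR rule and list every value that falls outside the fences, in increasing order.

IQR = Q3 − Q1 = 21.30 − 18.89 = 2.41.
Lower fence = Q1 − 1.5·IQR = 18.89 − 3.615 = 15.275.
Upper fence = Q3 + 1.5·IQR = 21.30 + 3.615 = 24.915.
14.11 < 15.275 → outlier.
25.16 > 24.915 → outlier.
All remaining values lie within [15.275, 24.915].

14.11, 25.16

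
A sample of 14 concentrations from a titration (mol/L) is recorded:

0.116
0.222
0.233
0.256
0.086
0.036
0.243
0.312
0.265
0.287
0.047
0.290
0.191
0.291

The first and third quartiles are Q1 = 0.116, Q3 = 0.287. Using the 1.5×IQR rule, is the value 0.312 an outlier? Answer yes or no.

IQR = Q3 − Q1 = 0.287 − 0.116 = 0.171.
Lower fence = Q1 − 1.5·IQR = 0.116 − 0.2565 = -0.1405.
Upper fence = Q3 + 1.5·IQR = 0.287 + 0.2565 = 0.5435.
0.312 lies within [-0.1405, 0.5435].

no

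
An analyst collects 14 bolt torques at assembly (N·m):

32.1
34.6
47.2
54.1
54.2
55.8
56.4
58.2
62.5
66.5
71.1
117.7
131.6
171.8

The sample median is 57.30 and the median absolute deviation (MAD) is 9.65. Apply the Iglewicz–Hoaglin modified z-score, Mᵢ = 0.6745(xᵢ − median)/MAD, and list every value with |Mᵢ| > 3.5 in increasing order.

|Mᵢ| > 3.5 ⇔ |xᵢ − 57.30| > 3.5·9.65/0.6745 = 50.07.
So outliers lie outside [7.23, 107.37].
117.7: M = 4.22 → outlier.
131.6: M = 5.19 → outlier.
171.8: M = 8.00 → outlier.

117.7, 131.6, 171.8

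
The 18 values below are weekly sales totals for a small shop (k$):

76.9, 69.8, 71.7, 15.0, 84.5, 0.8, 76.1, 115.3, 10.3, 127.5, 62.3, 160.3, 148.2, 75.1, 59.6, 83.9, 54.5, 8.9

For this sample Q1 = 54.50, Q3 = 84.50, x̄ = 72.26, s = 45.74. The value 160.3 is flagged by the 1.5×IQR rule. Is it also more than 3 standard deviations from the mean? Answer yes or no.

no

z = (160.3 − 72.26) / 45.74 = 1.92.
|z| = 1.92 ≤ 3.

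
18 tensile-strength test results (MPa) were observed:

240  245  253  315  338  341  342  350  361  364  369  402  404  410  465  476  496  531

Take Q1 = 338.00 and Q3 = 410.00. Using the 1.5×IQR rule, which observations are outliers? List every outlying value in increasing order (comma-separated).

531

IQR = Q3 − Q1 = 410.00 − 338.00 = 72.00.
Lower fence = Q1 − 1.5·IQR = 338.00 − 108.00 = 230.00.
Upper fence = Q3 + 1.5·IQR = 410.00 + 108.00 = 518.00.
531 > 518.00 → outlier.
All remaining values lie within [230.00, 518.00].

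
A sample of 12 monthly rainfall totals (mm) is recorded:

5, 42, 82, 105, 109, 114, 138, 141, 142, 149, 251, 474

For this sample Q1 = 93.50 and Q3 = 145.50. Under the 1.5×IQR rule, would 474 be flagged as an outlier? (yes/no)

yes

IQR = Q3 − Q1 = 145.50 − 93.50 = 52.00.
Lower fence = Q1 − 1.5·IQR = 93.50 − 78.00 = 15.50.
Upper fence = Q3 + 1.5·IQR = 145.50 + 78.00 = 223.50.
474 lies above the upper fence.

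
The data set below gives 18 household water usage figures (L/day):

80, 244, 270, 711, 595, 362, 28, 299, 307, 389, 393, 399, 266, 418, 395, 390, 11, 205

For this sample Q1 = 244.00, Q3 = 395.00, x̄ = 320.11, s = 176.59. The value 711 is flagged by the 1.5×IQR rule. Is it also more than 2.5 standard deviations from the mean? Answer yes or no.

z = (711 − 320.11) / 176.59 = 2.21.
|z| = 2.21 ≤ 2.5.

no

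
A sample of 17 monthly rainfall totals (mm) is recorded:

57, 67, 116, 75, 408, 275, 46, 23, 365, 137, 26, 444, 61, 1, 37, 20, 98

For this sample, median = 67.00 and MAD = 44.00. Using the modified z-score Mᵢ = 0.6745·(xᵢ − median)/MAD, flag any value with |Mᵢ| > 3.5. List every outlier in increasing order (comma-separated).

365, 408, 444

|Mᵢ| > 3.5 ⇔ |xᵢ − 67.00| > 3.5·44.00/0.6745 = 228.32.
So outliers lie outside [-161.32, 295.32].
365: M = 4.57 → outlier.
408: M = 5.23 → outlier.
444: M = 5.78 → outlier.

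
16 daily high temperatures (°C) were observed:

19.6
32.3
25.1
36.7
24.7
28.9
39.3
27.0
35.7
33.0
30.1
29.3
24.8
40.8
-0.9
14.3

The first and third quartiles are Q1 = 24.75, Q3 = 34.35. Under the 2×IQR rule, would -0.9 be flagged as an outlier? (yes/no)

yes

IQR = Q3 − Q1 = 34.35 − 24.75 = 9.60.
Lower fence = Q1 − 2·IQR = 24.75 − 19.20 = 5.55.
Upper fence = Q3 + 2·IQR = 34.35 + 19.20 = 53.55.
-0.9 lies below the lower fence.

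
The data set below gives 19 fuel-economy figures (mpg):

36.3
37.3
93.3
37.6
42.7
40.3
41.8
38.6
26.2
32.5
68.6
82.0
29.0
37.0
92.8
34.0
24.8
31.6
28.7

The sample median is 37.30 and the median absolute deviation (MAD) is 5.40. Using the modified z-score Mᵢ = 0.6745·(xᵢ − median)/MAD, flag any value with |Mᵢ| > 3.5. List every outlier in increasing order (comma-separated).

|Mᵢ| > 3.5 ⇔ |xᵢ − 37.30| > 3.5·5.40/0.6745 = 28.02.
So outliers lie outside [9.28, 65.32].
68.6: M = 3.91 → outlier.
82.0: M = 5.58 → outlier.
92.8: M = 6.93 → outlier.
93.3: M = 6.99 → outlier.

68.6, 82.0, 92.8, 93.3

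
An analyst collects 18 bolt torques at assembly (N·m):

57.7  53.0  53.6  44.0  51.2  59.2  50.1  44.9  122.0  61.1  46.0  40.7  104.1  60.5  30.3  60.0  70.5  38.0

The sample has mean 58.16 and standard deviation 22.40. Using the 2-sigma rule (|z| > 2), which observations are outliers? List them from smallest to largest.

104.1, 122.0

Cutoffs at x̄ ± 2s: 58.16 ± 2·22.40 = [13.36, 102.96].
104.1: z = 2.05, |z| > 2 → outlier.
122.0: z = 2.85, |z| > 2 → outlier.
Every other value lies within [13.36, 102.96].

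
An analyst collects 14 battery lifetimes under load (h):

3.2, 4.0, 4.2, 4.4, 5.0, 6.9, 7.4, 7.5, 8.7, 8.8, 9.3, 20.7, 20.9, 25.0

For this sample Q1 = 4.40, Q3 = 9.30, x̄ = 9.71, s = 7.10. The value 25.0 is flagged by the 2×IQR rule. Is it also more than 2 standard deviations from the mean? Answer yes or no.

z = (25.0 − 9.71) / 7.10 = 2.15.
|z| = 2.15 > 2.

yes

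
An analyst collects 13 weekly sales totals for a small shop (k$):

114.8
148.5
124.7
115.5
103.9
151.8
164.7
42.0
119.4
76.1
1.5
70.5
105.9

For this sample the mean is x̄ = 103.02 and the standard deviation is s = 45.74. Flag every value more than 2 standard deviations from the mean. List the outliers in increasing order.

Cutoffs at x̄ ± 2s: 103.02 ± 2·45.74 = [11.54, 194.50].
1.5: z = -2.22, |z| > 2 → outlier.
Every other value lies within [11.54, 194.50].

1.5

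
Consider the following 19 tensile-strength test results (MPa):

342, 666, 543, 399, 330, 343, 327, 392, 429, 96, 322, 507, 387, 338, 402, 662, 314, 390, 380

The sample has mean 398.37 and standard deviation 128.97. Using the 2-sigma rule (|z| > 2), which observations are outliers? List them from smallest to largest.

Cutoffs at x̄ ± 2s: 398.37 ± 2·128.97 = [140.43, 656.31].
96: z = -2.34, |z| > 2 → outlier.
662: z = 2.04, |z| > 2 → outlier.
666: z = 2.08, |z| > 2 → outlier.
Every other value lies within [140.43, 656.31].

96, 662, 666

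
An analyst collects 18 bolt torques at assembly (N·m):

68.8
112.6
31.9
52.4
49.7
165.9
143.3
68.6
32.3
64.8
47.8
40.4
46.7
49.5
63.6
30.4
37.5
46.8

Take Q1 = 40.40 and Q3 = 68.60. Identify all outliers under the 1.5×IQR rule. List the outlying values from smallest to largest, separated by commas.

IQR = Q3 − Q1 = 68.60 − 40.40 = 28.20.
Lower fence = Q1 − 1.5·IQR = 40.40 − 42.30 = -1.90.
Upper fence = Q3 + 1.5·IQR = 68.60 + 42.30 = 110.90.
112.6 > 110.90 → outlier.
143.3 > 110.90 → outlier.
165.9 > 110.90 → outlier.
All remaining values lie within [-1.90, 110.90].

112.6, 143.3, 165.9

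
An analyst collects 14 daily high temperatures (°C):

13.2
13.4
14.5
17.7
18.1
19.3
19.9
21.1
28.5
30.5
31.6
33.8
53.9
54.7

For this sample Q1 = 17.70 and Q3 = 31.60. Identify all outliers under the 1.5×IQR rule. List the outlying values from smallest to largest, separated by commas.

53.9, 54.7

IQR = Q3 − Q1 = 31.60 − 17.70 = 13.90.
Lower fence = Q1 − 1.5·IQR = 17.70 − 20.85 = -3.15.
Upper fence = Q3 + 1.5·IQR = 31.60 + 20.85 = 52.45.
53.9 > 52.45 → outlier.
54.7 > 52.45 → outlier.
All remaining values lie within [-3.15, 52.45].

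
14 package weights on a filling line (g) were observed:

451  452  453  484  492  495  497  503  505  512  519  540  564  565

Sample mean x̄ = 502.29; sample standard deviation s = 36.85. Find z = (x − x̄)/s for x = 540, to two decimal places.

z = (540 − 502.29) / 36.85 = 1.02.

1.02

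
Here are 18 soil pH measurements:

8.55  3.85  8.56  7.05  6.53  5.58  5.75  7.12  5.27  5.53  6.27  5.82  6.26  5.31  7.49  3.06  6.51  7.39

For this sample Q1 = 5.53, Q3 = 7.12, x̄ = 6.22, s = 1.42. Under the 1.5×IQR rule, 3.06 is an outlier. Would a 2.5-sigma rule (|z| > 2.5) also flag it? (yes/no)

z = (3.06 − 6.22) / 1.42 = -2.23.
|z| = 2.23 ≤ 2.5.

no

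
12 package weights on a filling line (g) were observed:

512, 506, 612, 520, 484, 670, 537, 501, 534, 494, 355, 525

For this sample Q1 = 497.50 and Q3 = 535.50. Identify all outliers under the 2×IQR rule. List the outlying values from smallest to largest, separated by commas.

355, 612, 670

IQR = Q3 − Q1 = 535.50 − 497.50 = 38.00.
Lower fence = Q1 − 2·IQR = 497.50 − 76.00 = 421.50.
Upper fence = Q3 + 2·IQR = 535.50 + 76.00 = 611.50.
355 < 421.50 → outlier.
612 > 611.50 → outlier.
670 > 611.50 → outlier.
All remaining values lie within [421.50, 611.50].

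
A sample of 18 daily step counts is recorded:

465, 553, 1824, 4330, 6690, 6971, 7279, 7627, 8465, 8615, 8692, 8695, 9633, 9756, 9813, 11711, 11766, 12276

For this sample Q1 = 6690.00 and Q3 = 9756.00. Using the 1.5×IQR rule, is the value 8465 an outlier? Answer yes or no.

IQR = Q3 − Q1 = 9756.00 − 6690.00 = 3066.00.
Lower fence = Q1 − 1.5·IQR = 6690.00 − 4599.00 = 2091.00.
Upper fence = Q3 + 1.5·IQR = 9756.00 + 4599.00 = 14355.00.
8465 lies within [2091.00, 14355.00].

no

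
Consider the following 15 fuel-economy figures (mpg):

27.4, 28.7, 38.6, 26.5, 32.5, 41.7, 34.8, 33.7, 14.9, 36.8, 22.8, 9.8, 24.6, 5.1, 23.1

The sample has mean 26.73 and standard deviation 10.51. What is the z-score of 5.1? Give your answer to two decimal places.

z = (5.1 − 26.73) / 10.51 = -2.06.

-2.06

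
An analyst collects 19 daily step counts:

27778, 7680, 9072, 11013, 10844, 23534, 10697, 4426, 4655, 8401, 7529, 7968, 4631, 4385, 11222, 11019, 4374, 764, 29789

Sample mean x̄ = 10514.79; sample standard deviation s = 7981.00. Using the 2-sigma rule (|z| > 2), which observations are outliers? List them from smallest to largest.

27778, 29789

Cutoffs at x̄ ± 2s: 10514.79 ± 2·7981.00 = [-5447.21, 26476.79].
27778: z = 2.16, |z| > 2 → outlier.
29789: z = 2.42, |z| > 2 → outlier.
Every other value lies within [-5447.21, 26476.79].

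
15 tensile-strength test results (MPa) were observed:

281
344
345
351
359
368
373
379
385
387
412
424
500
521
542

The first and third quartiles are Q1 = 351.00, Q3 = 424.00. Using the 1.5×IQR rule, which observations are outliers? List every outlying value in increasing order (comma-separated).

542

IQR = Q3 − Q1 = 424.00 − 351.00 = 73.00.
Lower fence = Q1 − 1.5·IQR = 351.00 − 109.50 = 241.50.
Upper fence = Q3 + 1.5·IQR = 424.00 + 109.50 = 533.50.
542 > 533.50 → outlier.
All remaining values lie within [241.50, 533.50].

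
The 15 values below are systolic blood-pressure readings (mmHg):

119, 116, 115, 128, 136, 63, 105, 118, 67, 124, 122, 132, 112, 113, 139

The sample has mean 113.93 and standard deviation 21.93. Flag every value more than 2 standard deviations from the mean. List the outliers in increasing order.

63, 67

Cutoffs at x̄ ± 2s: 113.93 ± 2·21.93 = [70.07, 157.79].
63: z = -2.32, |z| > 2 → outlier.
67: z = -2.14, |z| > 2 → outlier.
Every other value lies within [70.07, 157.79].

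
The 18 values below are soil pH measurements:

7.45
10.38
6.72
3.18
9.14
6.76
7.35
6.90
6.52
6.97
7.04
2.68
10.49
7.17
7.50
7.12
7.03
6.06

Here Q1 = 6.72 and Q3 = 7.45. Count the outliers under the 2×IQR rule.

IQR = 0.73; fences at 6.72 − 1.46 = 5.26 and 7.45 + 1.46 = 8.91.
Outside the cutoffs: 2.68, 3.18, 9.14, 10.38, 10.49.

5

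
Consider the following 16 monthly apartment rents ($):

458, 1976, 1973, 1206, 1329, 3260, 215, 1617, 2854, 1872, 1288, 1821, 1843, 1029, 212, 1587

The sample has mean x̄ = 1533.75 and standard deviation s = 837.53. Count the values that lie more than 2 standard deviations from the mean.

Cutoffs: x̄ ± 2s = [-141.31, 3208.81].
Outside the cutoffs: 3260.

1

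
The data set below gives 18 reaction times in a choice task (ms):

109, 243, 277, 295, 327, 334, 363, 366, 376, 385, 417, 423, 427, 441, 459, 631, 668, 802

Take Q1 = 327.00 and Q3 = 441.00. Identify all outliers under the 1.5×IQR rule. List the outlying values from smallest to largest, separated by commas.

IQR = Q3 − Q1 = 441.00 − 327.00 = 114.00.
Lower fence = Q1 − 1.5·IQR = 327.00 − 171.00 = 156.00.
Upper fence = Q3 + 1.5·IQR = 441.00 + 171.00 = 612.00.
109 < 156.00 → outlier.
631 > 612.00 → outlier.
668 > 612.00 → outlier.
802 > 612.00 → outlier.
All remaining values lie within [156.00, 612.00].

109, 631, 668, 802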